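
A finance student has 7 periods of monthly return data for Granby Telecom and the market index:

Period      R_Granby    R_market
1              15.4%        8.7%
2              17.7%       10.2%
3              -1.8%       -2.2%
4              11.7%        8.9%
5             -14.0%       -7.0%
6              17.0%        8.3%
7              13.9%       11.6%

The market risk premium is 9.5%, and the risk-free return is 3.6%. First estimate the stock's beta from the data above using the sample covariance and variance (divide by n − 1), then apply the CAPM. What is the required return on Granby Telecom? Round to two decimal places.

Mean R_i = (15.4 + 17.7 − 1.8 + 11.7 − 14.0 + 17.0 + 13.9) / 7 = 8.5571%
Mean R_m = (8.7 + 10.2 − 2.2 + 8.9 − 7.0 + 8.3 + 11.6) / 7 = 5.5000%
Σ(R_i − R̄_i)(R_m − R̄_m) = 493.5000  ⇒  Cov = 493.5000 / 6 = 82.2500
Σ(R_m − R̄_m)² = 304.4800  ⇒  Var(R_m) = 304.4800 / 6 = 50.7467
β = Cov / Var(R_m) = 82.2500 / 50.7467 = 1.6208
E(R) = R_f + β × MRP = 3.6% + 1.6208 × 9.5% = 19.00%

19.00%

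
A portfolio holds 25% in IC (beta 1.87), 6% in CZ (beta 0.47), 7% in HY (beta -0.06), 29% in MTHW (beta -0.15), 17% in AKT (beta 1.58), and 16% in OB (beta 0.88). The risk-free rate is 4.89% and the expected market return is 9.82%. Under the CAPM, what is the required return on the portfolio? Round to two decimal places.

9.12%

β_P = Σ w_i β_i = 0.25×1.87 + 0.06×0.47 + 0.07×-0.06 + 0.29×-0.15 + 0.17×1.58 + 0.16×0.88 = 0.8574
MRP = 9.82% − 4.89% = 4.93%
E(R_P) = R_f + β_P × MRP = 4.89% + 0.8574 × 4.93% = 9.12%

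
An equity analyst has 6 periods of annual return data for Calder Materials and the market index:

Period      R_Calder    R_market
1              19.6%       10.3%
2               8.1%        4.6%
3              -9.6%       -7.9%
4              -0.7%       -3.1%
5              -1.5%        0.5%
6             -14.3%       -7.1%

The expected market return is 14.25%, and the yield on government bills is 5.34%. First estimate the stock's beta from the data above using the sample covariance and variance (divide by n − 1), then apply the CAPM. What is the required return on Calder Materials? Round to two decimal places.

Mean R_i = (19.6 + 8.1 − 9.6 − 0.7 − 1.5 − 14.3) / 6 = 0.2667%
Mean R_m = (10.3 + 4.6 − 7.9 − 3.1 + 0.5 − 7.1) / 6 = -0.4500%
Σ(R_i − R̄_i)(R_m − R̄_m) = 418.6500  ⇒  Cov = 418.6500 / 5 = 83.7300
Σ(R_m − R̄_m)² = 248.7150  ⇒  Var(R_m) = 248.7150 / 5 = 49.7430
β = Cov / Var(R_m) = 83.7300 / 49.7430 = 1.6833
MRP = 14.25% − 5.34% = 8.91%
E(R) = R_f + β × MRP = 5.34% + 1.6833 × 8.91% = 20.34%

20.34%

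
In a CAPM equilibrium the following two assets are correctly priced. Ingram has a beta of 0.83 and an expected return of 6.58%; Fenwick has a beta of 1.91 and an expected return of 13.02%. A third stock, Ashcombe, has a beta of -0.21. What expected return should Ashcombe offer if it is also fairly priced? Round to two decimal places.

MRP (SML slope) = (13.02% − 6.58%) / (1.91 − 0.83) = 6.44% / 1.08 = 5.9630%
R_f (intercept) = 6.58% − 0.83 × 5.9630% = 1.6307%
E(R_Ashcombe) = R_f + β × MRP = 1.6307% + -0.21 × 5.9630% = 0.38%

0.38%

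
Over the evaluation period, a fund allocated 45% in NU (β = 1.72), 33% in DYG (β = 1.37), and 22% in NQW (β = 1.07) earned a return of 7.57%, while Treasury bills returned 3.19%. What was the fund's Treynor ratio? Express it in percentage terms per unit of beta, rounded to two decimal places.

β_P = 0.45×1.72 + 0.33×1.37 + 0.22×1.07 = 1.4615
Treynor = (R_P − R_f) / β_P = (7.57% − 3.19%) / 1.4615 = 4.38% / 1.4615 = 3.00%

3.00%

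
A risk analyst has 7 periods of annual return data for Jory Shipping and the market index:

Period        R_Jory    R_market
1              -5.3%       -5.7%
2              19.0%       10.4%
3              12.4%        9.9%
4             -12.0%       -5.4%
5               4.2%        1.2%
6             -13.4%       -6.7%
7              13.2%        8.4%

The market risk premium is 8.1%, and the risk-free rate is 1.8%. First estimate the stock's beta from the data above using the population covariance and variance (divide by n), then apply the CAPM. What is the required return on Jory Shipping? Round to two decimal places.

14.93%

Mean R_i = (-5.3 + 19.0 + 12.4 − 12.0 + 4.2 − 13.4 + 13.2) / 7 = 2.5857%
Mean R_m = (-5.7 + 10.4 + 9.9 − 5.4 + 1.2 − 6.7 + 8.4) / 7 = 1.7286%
Σ(R_i − R̄_i)(R_m − R̄_m) = 589.7829  ⇒  Cov = 589.7829 / 7 = 84.2547
Σ(R_m − R̄_m)² = 363.7943  ⇒  Var(R_m) = 363.7943 / 7 = 51.9706
β = Cov / Var(R_m) = 84.2547 / 51.9706 = 1.6212
E(R) = R_f + β × MRP = 1.8% + 1.6212 × 8.1% = 14.93%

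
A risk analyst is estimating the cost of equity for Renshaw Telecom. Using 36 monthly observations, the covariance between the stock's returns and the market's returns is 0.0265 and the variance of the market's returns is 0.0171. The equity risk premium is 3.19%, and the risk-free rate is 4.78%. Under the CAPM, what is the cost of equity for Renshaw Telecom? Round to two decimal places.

β = Cov(R_i, R_m) / Var(R_m) = 0.0265 / 0.0171 = 1.5497
E(R) = R_f + β × MRP = 4.78% + 1.5497 × 3.19% = 9.72%

9.72%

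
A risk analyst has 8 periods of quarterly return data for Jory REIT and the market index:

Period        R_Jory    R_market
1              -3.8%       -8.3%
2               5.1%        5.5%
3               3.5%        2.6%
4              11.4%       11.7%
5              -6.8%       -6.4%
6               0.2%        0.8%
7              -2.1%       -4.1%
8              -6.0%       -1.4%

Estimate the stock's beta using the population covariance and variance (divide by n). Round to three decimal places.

Mean R_i = (-3.8 + 5.1 + 3.5 + 11.4 − 6.8 + 0.2 − 2.1 − 6.0) / 8 = 0.1875%
Mean R_m = (-8.3 + 5.5 + 2.6 + 11.7 − 6.4 + 0.8 − 4.1 − 1.4) / 8 = 0.0500%
Σ(R_i − R̄_i)(R_m − R̄_m) = 262.6850  ⇒  Cov = 262.6850 / 8 = 32.8356
Σ(R_m − R̄_m)² = 303.1400  ⇒  Var(R_m) = 303.1400 / 8 = 37.8925
β = Cov / Var(R_m) = 32.8356 / 37.8925 = 0.8665

0.867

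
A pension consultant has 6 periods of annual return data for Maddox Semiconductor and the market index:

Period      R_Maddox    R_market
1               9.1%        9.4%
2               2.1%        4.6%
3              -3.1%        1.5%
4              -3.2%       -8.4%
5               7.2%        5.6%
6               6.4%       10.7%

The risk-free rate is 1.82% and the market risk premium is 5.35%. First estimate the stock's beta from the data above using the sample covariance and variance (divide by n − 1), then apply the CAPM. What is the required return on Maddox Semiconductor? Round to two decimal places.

5.30%

Mean R_i = (9.1 + 2.1 − 3.1 − 3.2 + 7.2 + 6.4) / 6 = 3.0833%
Mean R_m = (9.4 + 4.6 + 1.5 − 8.4 + 5.6 + 10.7) / 6 = 3.9000%
Σ(R_i − R̄_i)(R_m − R̄_m) = 154.0800  ⇒  Cov = 154.0800 / 5 = 30.8160
Σ(R_m − R̄_m)² = 236.9200  ⇒  Var(R_m) = 236.9200 / 5 = 47.3840
β = Cov / Var(R_m) = 30.8160 / 47.3840 = 0.6503
E(R) = R_f + β × MRP = 1.82% + 0.6503 × 5.35% = 5.30%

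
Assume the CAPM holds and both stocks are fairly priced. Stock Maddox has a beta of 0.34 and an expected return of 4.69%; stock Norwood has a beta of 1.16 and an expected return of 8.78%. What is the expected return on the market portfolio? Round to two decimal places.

7.98%

Both satisfy E(R) = R_f + β·MRP, so the slope of the SML is
MRP = (8.78% − 4.69%) / (1.16 − 0.34) = 4.09% / 0.82 = 4.9878%
R_f = E(R_Maddox) − β_Maddox·MRP = 4.69% − 0.34 × 4.9878% = 2.9941%
E(R_m) = R_f + MRP = 2.9941% + 4.9878% = 7.98%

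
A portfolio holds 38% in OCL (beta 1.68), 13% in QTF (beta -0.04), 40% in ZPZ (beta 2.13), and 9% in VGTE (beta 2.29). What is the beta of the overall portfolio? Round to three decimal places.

1.691

β_P = Σ w_i β_i = 0.38×1.68 + 0.13×-0.04 + 0.40×2.13 + 0.09×2.29 = 1.6913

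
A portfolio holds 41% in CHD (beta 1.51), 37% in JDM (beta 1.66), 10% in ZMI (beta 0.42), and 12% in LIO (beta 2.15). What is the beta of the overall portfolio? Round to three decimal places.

β_P = Σ w_i β_i = 0.41×1.51 + 0.37×1.66 + 0.10×0.42 + 0.12×2.15 = 1.5333

1.533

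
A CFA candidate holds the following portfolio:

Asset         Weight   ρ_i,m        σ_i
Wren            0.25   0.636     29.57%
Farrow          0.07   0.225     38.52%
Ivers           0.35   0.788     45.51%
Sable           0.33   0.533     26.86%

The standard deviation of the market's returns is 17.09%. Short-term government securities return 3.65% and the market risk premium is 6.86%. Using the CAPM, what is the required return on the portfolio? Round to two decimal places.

12.72%

β_Wren = 0.636 × 29.57% / 17.09% = 1.1004
β_Farrow = 0.225 × 38.52% / 17.09% = 0.5071
β_Ivers = 0.788 × 45.51% / 17.09% = 2.0984
β_Sable = 0.533 × 26.86% / 17.09% = 0.8377
β_P = Σ w_i β_i = 0.25×1.1004 + 0.07×0.5071 + 0.35×2.0984 + 0.33×0.8377 = 1.3215
E(R_P) = R_f + β_P × MRP = 3.65% + 1.3215 × 6.86% = 12.72%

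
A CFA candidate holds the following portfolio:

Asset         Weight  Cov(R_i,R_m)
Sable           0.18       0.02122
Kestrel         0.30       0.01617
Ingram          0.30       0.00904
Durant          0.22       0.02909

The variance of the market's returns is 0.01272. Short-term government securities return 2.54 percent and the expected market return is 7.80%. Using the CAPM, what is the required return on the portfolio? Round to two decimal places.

9.89%

β_Sable = 0.02122 / 0.01272 = 1.6682
β_Kestrel = 0.01617 / 0.01272 = 1.2712
β_Ingram = 0.00904 / 0.01272 = 0.7107
β_Durant = 0.02909 / 0.01272 = 2.2869
β_P = Σ w_i β_i = 0.18×1.6682 + 0.30×1.2712 + 0.30×0.7107 + 0.22×2.2869 = 1.3980
MRP = 7.80% − 2.54% = 5.26%
E(R_P) = R_f + β_P × MRP = 2.54% + 1.3980 × 5.26% = 9.89%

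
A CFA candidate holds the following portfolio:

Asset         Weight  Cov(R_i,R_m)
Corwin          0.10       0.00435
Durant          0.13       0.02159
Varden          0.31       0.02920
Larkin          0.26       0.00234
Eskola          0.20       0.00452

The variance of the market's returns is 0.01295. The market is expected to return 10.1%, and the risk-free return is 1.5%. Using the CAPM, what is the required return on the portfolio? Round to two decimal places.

β_Corwin = 0.00435 / 0.01295 = 0.3359
β_Durant = 0.02159 / 0.01295 = 1.6672
β_Varden = 0.02920 / 0.01295 = 2.2548
β_Larkin = 0.00234 / 0.01295 = 0.1807
β_Eskola = 0.00452 / 0.01295 = 0.3490
β_P = Σ w_i β_i = 0.10×0.3359 + 0.13×1.6672 + 0.31×2.2548 + 0.26×0.1807 + 0.20×0.3490 = 1.0661
MRP = 10.1% − 1.5% = 8.60%
E(R_P) = R_f + β_P × MRP = 1.5% + 1.0661 × 8.6% = 10.67%

10.67%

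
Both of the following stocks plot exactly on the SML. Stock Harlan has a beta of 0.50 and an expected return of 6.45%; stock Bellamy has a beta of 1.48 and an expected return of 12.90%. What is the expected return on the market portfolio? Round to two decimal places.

Both satisfy E(R) = R_f + β·MRP, so the slope of the SML is
MRP = (12.90% − 6.45%) / (1.48 − 0.50) = 6.45% / 0.98 = 6.5816%
R_f = E(R_Harlan) − β_Harlan·MRP = 6.45% − 0.50 × 6.5816% = 3.1592%
E(R_m) = R_f + MRP = 3.1592% + 6.5816% = 9.74%

9.74%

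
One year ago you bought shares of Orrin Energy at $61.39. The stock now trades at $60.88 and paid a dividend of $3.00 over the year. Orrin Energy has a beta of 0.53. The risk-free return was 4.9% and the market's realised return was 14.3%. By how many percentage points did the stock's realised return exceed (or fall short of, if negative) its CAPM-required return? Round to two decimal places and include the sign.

Realised HPR = (P1 + D1 − P0) / P0 = (60.88 + 3.00 − 61.39) / 61.39 = 2.49 / 61.39 = 4.0560%
MRP = 14.3% − 4.9% = 9.40%
CAPM required = R_f + β·MRP = 4.9% + 0.53 × 9.4% = 9.8820%
α = realised − required = 4.0560% − 9.8820% = -5.83%

-5.83%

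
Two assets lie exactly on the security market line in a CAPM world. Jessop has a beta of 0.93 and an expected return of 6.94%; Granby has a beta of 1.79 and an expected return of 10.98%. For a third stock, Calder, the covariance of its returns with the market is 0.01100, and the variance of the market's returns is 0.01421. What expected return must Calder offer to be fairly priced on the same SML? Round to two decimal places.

6.21%

MRP = (10.98% − 6.94%) / (1.79 − 0.93) = 4.6977%
R_f = 6.94% − 0.93 × 4.6977% = 2.5711%
β_Calder = Cov / Var(R_m) = 0.01100 / 0.01421 = 0.7741
E(R_Calder) = R_f + β × MRP = 2.5711% + 0.7741 × 4.6977% = 6.21%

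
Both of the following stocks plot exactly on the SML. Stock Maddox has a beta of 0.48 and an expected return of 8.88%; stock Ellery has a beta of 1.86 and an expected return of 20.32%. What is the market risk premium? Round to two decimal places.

8.29%

Both satisfy E(R) = R_f + β·MRP, so the slope of the SML is
MRP = (20.32% − 8.88%) / (1.86 − 0.48) = 11.44% / 1.38 = 8.2899%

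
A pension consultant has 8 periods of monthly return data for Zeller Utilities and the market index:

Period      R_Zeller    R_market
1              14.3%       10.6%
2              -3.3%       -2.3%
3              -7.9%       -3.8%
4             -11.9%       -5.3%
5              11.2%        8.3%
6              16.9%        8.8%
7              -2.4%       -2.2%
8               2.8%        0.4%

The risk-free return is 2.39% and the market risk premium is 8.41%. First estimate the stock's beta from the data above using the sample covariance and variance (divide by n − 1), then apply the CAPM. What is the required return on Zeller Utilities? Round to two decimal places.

16.09%

Mean R_i = (14.3 − 3.3 − 7.9 − 11.9 + 11.2 + 16.9 − 2.4 + 2.8) / 8 = 2.4625%
Mean R_m = (10.6 − 2.3 − 3.8 − 5.3 + 8.3 + 8.8 − 2.2 + 0.4) / 8 = 1.8125%
Σ(R_i − R̄_i)(R_m − R̄_m) = 464.6338  ⇒  Cov = 464.6338 / 7 = 66.3763
Σ(R_m − R̄_m)² = 285.2288  ⇒  Var(R_m) = 285.2288 / 7 = 40.7470
β = Cov / Var(R_m) = 66.3763 / 40.7470 = 1.6290
E(R) = R_f + β × MRP = 2.39% + 1.6290 × 8.41% = 16.09%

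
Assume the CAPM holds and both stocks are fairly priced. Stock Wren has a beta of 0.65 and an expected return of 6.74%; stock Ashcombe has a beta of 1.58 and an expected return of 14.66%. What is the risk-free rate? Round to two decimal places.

Both satisfy E(R) = R_f + β·MRP, so the slope of the SML is
MRP = (14.66% − 6.74%) / (1.58 − 0.65) = 7.92% / 0.93 = 8.5161%
R_f = E(R_Wren) − β_Wren·MRP = 6.74% − 0.65 × 8.5161% = 1.2045%

1.20%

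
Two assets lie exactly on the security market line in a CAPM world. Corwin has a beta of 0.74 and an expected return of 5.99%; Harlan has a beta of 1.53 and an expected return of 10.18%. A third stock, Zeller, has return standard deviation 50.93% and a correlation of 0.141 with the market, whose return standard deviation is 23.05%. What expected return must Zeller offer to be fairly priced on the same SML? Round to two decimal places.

MRP = (10.18% − 5.99%) / (1.53 − 0.74) = 5.3038%
R_f = 5.99% − 0.74 × 5.3038% = 2.0652%
β_Zeller = ρ·σ_i/σ_m = 0.141 × 50.93 / 23.05 = 0.3115
E(R_Zeller) = R_f + β × MRP = 2.0652% + 0.3115 × 5.3038% = 3.72%

3.72%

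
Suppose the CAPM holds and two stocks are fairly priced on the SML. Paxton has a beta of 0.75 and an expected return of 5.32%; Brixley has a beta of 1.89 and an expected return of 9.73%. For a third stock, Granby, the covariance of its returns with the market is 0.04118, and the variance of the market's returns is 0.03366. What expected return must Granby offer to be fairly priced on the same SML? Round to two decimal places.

7.15%

MRP = (9.73% − 5.32%) / (1.89 − 0.75) = 3.8684%
R_f = 5.32% − 0.75 × 3.8684% = 2.4187%
β_Granby = Cov / Var(R_m) = 0.04118 / 0.03366 = 1.2234
E(R_Granby) = R_f + β × MRP = 2.4187% + 1.2234 × 3.8684% = 7.15%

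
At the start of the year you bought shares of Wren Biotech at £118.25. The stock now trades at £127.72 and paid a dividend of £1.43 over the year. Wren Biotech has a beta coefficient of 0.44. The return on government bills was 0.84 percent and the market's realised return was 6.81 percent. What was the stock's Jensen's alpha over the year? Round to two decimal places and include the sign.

+5.75%

Realised HPR = (P1 + D1 − P0) / P0 = (127.72 + 1.43 − 118.25) / 118.25 = 10.90 / 118.25 = 9.2178%
MRP = 6.81% − 0.84% = 5.97%
CAPM required = R_f + β·MRP = 0.84% + 0.44 × 5.97% = 3.4668%
α = realised − required = 9.2178% − 3.4668% = +5.75%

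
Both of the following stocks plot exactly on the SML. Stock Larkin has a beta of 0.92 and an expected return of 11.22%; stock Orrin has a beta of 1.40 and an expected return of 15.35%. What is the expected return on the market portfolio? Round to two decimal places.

11.91%

Both satisfy E(R) = R_f + β·MRP, so the slope of the SML is
MRP = (15.35% − 11.22%) / (1.40 − 0.92) = 4.13% / 0.48 = 8.6042%
R_f = E(R_Larkin) − β_Larkin·MRP = 11.22% − 0.92 × 8.6042% = 3.3041%
E(R_m) = R_f + MRP = 3.3041% + 8.6042% = 11.91%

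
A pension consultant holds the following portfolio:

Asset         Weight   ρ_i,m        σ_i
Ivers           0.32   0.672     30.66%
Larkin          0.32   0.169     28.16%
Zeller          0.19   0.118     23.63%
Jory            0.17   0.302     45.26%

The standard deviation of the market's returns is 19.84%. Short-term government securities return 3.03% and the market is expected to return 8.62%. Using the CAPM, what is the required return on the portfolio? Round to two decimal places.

6.12%

β_Ivers = 0.672 × 30.66% / 19.84% = 1.0385
β_Larkin = 0.169 × 28.16% / 19.84% = 0.2399
β_Zeller = 0.118 × 23.63% / 19.84% = 0.1405
β_Jory = 0.302 × 45.26% / 19.84% = 0.6889
β_P = Σ w_i β_i = 0.32×1.0385 + 0.32×0.2399 + 0.19×0.1405 + 0.17×0.6889 = 0.5529
MRP = 8.62% − 3.03% = 5.59%
E(R_P) = R_f + β_P × MRP = 3.03% + 0.5529 × 5.59% = 6.12%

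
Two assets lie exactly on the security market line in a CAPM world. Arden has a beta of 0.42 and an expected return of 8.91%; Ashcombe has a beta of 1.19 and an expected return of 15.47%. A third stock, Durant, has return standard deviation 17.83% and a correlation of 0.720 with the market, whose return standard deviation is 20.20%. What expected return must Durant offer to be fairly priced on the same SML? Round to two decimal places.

MRP = (15.47% − 8.91%) / (1.19 − 0.42) = 8.5195%
R_f = 8.91% − 0.42 × 8.5195% = 5.3318%
β_Durant = ρ·σ_i/σ_m = 0.720 × 17.83 / 20.20 = 0.6355
E(R_Durant) = R_f + β × MRP = 5.3318% + 0.6355 × 8.5195% = 10.75%

10.75%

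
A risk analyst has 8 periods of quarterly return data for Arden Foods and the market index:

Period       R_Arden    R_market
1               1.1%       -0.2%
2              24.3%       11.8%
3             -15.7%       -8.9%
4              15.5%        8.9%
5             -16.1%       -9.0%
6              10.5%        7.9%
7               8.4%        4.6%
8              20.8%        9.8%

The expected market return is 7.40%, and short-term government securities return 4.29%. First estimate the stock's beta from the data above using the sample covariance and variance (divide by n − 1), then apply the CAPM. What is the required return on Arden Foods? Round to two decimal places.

10.00%

Mean R_i = (1.1 + 24.3 − 15.7 + 15.5 − 16.1 + 10.5 + 8.4 + 20.8) / 8 = 6.1000%
Mean R_m = (-0.2 + 11.8 − 8.9 + 8.9 − 9.0 + 7.9 + 4.6 + 9.8) / 8 = 3.1125%
Σ(R_i − R̄_i)(R_m − R̄_m) = 882.6400  ⇒  Cov = 882.6400 / 7 = 126.0914
Σ(R_m − R̄_m)² = 480.8088  ⇒  Var(R_m) = 480.8088 / 7 = 68.6870
β = Cov / Var(R_m) = 126.0914 / 68.6870 = 1.8357
MRP = 7.40% − 4.29% = 3.11%
E(R) = R_f + β × MRP = 4.29% + 1.8357 × 3.11% = 10.00%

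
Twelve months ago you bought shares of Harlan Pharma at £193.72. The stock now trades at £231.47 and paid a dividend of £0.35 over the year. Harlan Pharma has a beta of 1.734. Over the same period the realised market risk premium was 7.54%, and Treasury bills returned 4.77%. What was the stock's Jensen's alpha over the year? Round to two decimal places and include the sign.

+1.82%

Realised HPR = (P1 + D1 − P0) / P0 = (231.47 + 0.35 − 193.72) / 193.72 = 38.10 / 193.72 = 19.6676%
CAPM required = R_f + β·MRP = 4.77% + 1.734 × 7.54% = 17.84436%
α = realised − required = 19.6676% − 17.84436% = +1.82%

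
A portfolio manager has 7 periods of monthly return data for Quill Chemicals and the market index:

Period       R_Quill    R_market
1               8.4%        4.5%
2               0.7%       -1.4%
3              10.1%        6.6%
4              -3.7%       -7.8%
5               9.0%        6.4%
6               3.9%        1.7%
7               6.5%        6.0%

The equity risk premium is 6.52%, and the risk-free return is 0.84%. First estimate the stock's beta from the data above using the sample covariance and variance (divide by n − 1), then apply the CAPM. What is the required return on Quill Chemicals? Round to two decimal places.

Mean R_i = (8.4 + 0.7 + 10.1 − 3.7 + 9.0 + 3.9 + 6.5) / 7 = 4.9857%
Mean R_m = (4.5 − 1.4 + 6.6 − 7.8 + 6.4 + 1.7 + 6.0) / 7 = 2.2857%
Σ(R_i − R̄_i)(R_m − R̄_m) = 155.7986  ⇒  Cov = 155.7986 / 6 = 25.9664
Σ(R_m − R̄_m)² = 169.8886  ⇒  Var(R_m) = 169.8886 / 6 = 28.3148
β = Cov / Var(R_m) = 25.9664 / 28.3148 = 0.9171
E(R) = R_f + β × MRP = 0.84% + 0.9171 × 6.52% = 6.82%

6.82%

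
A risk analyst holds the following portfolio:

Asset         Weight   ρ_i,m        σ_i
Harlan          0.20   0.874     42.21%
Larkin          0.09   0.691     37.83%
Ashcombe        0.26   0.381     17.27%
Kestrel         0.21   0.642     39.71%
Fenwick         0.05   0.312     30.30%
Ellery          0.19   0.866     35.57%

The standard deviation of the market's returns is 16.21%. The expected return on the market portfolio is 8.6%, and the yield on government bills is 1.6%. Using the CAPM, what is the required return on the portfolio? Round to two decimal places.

β_Harlan = 0.874 × 42.21% / 16.21% = 2.2759
β_Larkin = 0.691 × 37.83% / 16.21% = 1.6126
β_Ashcombe = 0.381 × 17.27% / 16.21% = 0.4059
β_Kestrel = 0.642 × 39.71% / 16.21% = 1.5727
β_Fenwick = 0.312 × 30.30% / 16.21% = 0.5832
β_Ellery = 0.866 × 35.57% / 16.21% = 1.9003
β_P = Σ w_i β_i = 0.20×2.2759 + 0.09×1.6126 + 0.26×0.4059 + 0.21×1.5727 + 0.05×0.5832 + 0.19×1.9003 = 1.4263
MRP = 8.6% − 1.6% = 7.00%
E(R_P) = R_f + β_P × MRP = 1.6% + 1.4263 × 7.0% = 11.58%

11.58%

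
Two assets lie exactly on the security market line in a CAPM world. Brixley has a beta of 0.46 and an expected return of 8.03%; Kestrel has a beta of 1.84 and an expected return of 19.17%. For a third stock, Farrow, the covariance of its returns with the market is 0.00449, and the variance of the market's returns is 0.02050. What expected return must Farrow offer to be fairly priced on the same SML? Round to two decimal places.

MRP = (19.17% − 8.03%) / (1.84 − 0.46) = 8.0725%
R_f = 8.03% − 0.46 × 8.0725% = 4.3167%
β_Farrow = Cov / Var(R_m) = 0.00449 / 0.02050 = 0.2190
E(R_Farrow) = R_f + β × MRP = 4.3167% + 0.2190 × 8.0725% = 6.08%

6.08%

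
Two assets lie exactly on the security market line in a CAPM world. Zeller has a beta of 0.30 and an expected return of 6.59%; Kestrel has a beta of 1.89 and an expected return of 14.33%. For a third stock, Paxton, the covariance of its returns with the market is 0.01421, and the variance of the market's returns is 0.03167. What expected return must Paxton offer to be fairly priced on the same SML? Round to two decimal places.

7.31%

MRP = (14.33% − 6.59%) / (1.89 − 0.30) = 4.8679%
R_f = 6.59% − 0.30 × 4.8679% = 5.1296%
β_Paxton = Cov / Var(R_m) = 0.01421 / 0.03167 = 0.4487
E(R_Paxton) = R_f + β × MRP = 5.1296% + 0.4487 × 4.8679% = 7.31%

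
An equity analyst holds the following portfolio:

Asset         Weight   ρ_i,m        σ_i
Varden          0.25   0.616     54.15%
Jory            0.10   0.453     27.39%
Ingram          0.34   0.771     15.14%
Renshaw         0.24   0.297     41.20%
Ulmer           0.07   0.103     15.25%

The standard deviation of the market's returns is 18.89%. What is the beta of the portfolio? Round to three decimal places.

0.879

β_Varden = 0.616 × 54.15% / 18.89% = 1.7658
β_Jory = 0.453 × 27.39% / 18.89% = 0.6568
β_Ingram = 0.771 × 15.14% / 18.89% = 0.6179
β_Renshaw = 0.297 × 41.20% / 18.89% = 0.6478
β_Ulmer = 0.103 × 15.25% / 18.89% = 0.0832
β_P = Σ w_i β_i = 0.25×1.7658 + 0.10×0.6568 + 0.34×0.6179 + 0.24×0.6478 + 0.07×0.0832 = 0.8785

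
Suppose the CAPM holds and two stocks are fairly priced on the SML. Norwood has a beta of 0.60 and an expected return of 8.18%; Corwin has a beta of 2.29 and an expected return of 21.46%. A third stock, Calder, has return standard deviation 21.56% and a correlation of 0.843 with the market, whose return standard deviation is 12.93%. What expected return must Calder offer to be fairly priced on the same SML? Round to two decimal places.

14.51%

MRP = (21.46% − 8.18%) / (2.29 − 0.60) = 7.8580%
R_f = 8.18% − 0.60 × 7.8580% = 3.4652%
β_Calder = ρ·σ_i/σ_m = 0.843 × 21.56 / 12.93 = 1.4057
E(R_Calder) = R_f + β × MRP = 3.4652% + 1.4057 × 7.8580% = 14.51%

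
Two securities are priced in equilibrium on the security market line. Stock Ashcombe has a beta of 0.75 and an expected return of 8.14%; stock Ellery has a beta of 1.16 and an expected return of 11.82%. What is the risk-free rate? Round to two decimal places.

Both satisfy E(R) = R_f + β·MRP, so the slope of the SML is
MRP = (11.82% − 8.14%) / (1.16 − 0.75) = 3.68% / 0.41 = 8.9756%
R_f = E(R_Ashcombe) − β_Ashcombe·MRP = 8.14% − 0.75 × 8.9756% = 1.4083%

1.41%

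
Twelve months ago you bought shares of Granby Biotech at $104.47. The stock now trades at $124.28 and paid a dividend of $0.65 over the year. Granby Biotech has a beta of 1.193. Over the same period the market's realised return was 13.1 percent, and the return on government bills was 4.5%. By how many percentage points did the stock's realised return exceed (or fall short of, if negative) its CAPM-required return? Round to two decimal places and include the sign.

+4.82%

Realised HPR = (P1 + D1 − P0) / P0 = (124.28 + 0.65 − 104.47) / 104.47 = 20.46 / 104.47 = 19.5846%
MRP = 13.1% − 4.5% = 8.60%
CAPM required = R_f + β·MRP = 4.5% + 1.193 × 8.6% = 14.7598%
α = realised − required = 19.5846% − 14.7598% = +4.82%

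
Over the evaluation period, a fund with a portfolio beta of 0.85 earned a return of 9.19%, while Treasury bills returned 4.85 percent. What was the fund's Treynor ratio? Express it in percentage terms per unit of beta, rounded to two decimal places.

Treynor = (R_P − R_f) / β_P = (9.19% − 4.85%) / 0.8500 = 4.34% / 0.8500 = 5.11%

5.11%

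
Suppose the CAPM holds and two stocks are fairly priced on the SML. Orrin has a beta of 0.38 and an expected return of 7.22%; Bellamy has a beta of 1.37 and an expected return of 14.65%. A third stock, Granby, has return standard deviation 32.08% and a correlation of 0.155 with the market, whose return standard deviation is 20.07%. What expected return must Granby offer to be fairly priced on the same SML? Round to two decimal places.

6.23%

MRP = (14.65% − 7.22%) / (1.37 − 0.38) = 7.5051%
R_f = 7.22% − 0.38 × 7.5051% = 4.3681%
β_Granby = ρ·σ_i/σ_m = 0.155 × 32.08 / 20.07 = 0.2478
E(R_Granby) = R_f + β × MRP = 4.3681% + 0.2478 × 7.5051% = 6.23%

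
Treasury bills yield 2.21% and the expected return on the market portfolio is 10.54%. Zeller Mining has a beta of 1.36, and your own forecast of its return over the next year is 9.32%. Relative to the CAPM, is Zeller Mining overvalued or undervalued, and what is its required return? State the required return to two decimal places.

Overvalued; required return 13.54%

MRP = 10.54% − 2.21% = 8.33%
Required return = R_f + β·MRP = 2.21% + 1.36 × 8.33% = 13.54%
Forecast 9.32% < required 13.54% → the stock plots below the SML → overvalued.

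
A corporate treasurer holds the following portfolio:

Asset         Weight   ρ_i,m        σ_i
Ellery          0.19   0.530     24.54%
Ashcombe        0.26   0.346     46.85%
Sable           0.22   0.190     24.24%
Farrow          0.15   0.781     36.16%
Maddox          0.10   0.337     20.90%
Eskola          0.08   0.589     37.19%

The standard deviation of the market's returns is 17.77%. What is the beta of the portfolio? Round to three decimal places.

β_Ellery = 0.530 × 24.54% / 17.77% = 0.7319
β_Ashcombe = 0.346 × 46.85% / 17.77% = 0.9122
β_Sable = 0.190 × 24.24% / 17.77% = 0.2592
β_Farrow = 0.781 × 36.16% / 17.77% = 1.5892
β_Maddox = 0.337 × 20.90% / 17.77% = 0.3964
β_Eskola = 0.589 × 37.19% / 17.77% = 1.2327
β_P = Σ w_i β_i = 0.19×0.7319 + 0.26×0.9122 + 0.22×0.2592 + 0.15×1.5892 + 0.10×0.3964 + 0.08×1.2327 = 0.8099

0.810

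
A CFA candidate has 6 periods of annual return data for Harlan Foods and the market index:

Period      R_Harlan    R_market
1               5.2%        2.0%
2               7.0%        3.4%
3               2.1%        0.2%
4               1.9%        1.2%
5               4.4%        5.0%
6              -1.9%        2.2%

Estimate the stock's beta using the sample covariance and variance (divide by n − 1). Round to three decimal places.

Mean R_i = (5.2 + 7.0 + 2.1 + 1.9 + 4.4 − 1.9) / 6 = 3.1167%
Mean R_m = (2.0 + 3.4 + 0.2 + 1.2 + 5.0 + 2.2) / 6 = 2.3333%
Σ(R_i − R̄_i)(R_m − R̄_m) = 11.0867  ⇒  Cov = 11.0867 / 5 = 2.2173
Σ(R_m − R̄_m)² = 14.2133  ⇒  Var(R_m) = 14.2133 / 5 = 2.8427
β = Cov / Var(R_m) = 2.2173 / 2.8427 = 0.7800

0.780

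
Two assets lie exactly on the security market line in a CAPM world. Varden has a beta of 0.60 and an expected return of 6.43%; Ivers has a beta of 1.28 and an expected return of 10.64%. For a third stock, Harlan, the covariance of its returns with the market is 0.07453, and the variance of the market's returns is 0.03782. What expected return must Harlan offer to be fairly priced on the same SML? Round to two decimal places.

MRP = (10.64% − 6.43%) / (1.28 − 0.60) = 6.1912%
R_f = 6.43% − 0.60 × 6.1912% = 2.7153%
β_Harlan = Cov / Var(R_m) = 0.07453 / 0.03782 = 1.9707
E(R_Harlan) = R_f + β × MRP = 2.7153% + 1.9707 × 6.1912% = 14.92%

14.92%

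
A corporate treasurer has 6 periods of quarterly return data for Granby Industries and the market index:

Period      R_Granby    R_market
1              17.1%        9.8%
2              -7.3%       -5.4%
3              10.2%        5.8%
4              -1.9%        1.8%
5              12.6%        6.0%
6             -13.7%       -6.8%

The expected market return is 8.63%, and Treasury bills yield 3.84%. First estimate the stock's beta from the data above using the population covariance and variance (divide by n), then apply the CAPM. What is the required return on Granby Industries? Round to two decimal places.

Mean R_i = (17.1 − 7.3 + 10.2 − 1.9 + 12.6 − 13.7) / 6 = 2.8333%
Mean R_m = (9.8 − 5.4 + 5.8 + 1.8 + 6.0 − 6.8) / 6 = 1.8667%
Σ(R_i − R̄_i)(R_m − R̄_m) = 399.7667  ⇒  Cov = 399.7667 / 6 = 66.6278
Σ(R_m − R̄_m)² = 223.4133  ⇒  Var(R_m) = 223.4133 / 6 = 37.2356
β = Cov / Var(R_m) = 66.6278 / 37.2356 = 1.7894
MRP = 8.63% − 3.84% = 4.79%
E(R) = R_f + β × MRP = 3.84% + 1.7894 × 4.79% = 12.41%

12.41%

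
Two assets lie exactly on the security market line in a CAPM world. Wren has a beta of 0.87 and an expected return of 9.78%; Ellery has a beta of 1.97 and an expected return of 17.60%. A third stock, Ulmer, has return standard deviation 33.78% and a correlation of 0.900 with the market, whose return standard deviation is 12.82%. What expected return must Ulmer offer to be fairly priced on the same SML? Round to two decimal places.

MRP = (17.60% − 9.78%) / (1.97 − 0.87) = 7.1091%
R_f = 9.78% − 0.87 × 7.1091% = 3.5951%
β_Ulmer = ρ·σ_i/σ_m = 0.900 × 33.78 / 12.82 = 2.3715
E(R_Ulmer) = R_f + β × MRP = 3.5951% + 2.3715 × 7.1091% = 20.45%

20.45%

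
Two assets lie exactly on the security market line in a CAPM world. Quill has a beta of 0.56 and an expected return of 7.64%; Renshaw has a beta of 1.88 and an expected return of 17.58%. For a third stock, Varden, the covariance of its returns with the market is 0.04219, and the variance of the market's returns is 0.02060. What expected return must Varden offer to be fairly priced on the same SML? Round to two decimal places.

18.85%

MRP = (17.58% − 7.64%) / (1.88 − 0.56) = 7.5303%
R_f = 7.64% − 0.56 × 7.5303% = 3.4230%
β_Varden = Cov / Var(R_m) = 0.04219 / 0.02060 = 2.0481
E(R_Varden) = R_f + β × MRP = 3.4230% + 2.0481 × 7.5303% = 18.85%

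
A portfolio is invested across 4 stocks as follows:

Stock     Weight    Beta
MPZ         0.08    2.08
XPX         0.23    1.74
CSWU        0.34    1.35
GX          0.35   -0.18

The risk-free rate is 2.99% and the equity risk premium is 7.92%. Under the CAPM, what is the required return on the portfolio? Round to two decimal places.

β_P = Σ w_i β_i = 0.08×2.08 + 0.23×1.74 + 0.34×1.35 + 0.35×-0.18 = 0.9626
E(R_P) = R_f + β_P × MRP = 2.99% + 0.9626 × 7.92% = 10.61%

10.61%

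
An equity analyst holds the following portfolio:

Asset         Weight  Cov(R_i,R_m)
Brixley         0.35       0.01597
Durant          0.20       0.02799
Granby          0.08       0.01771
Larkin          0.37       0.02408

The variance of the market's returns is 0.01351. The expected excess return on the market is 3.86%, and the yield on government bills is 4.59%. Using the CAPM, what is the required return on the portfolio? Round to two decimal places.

β_Brixley = 0.01597 / 0.01351 = 1.1821
β_Durant = 0.02799 / 0.01351 = 2.0718
β_Granby = 0.01771 / 0.01351 = 1.3109
β_Larkin = 0.02408 / 0.01351 = 1.7824
β_P = Σ w_i β_i = 0.35×1.1821 + 0.20×2.0718 + 0.08×1.3109 + 0.37×1.7824 = 1.5925
E(R_P) = R_f + β_P × MRP = 4.59% + 1.5925 × 3.86% = 10.74%

10.74%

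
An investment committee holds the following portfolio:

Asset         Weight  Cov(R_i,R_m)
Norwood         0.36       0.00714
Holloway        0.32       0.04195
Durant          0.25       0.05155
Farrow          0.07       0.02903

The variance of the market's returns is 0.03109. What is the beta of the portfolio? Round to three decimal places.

β_Norwood = 0.00714 / 0.03109 = 0.2297
β_Holloway = 0.04195 / 0.03109 = 1.3493
β_Durant = 0.05155 / 0.03109 = 1.6581
β_Farrow = 0.02903 / 0.03109 = 0.9337
β_P = Σ w_i β_i = 0.36×0.2297 + 0.32×1.3493 + 0.25×1.6581 + 0.07×0.9337 = 0.9944

0.994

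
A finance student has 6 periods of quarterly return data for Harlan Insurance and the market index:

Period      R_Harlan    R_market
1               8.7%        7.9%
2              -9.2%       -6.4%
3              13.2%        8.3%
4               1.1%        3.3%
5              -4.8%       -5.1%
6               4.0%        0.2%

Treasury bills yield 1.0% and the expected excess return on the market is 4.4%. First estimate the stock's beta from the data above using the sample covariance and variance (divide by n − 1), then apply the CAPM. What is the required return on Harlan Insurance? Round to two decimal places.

Mean R_i = (8.7 − 9.2 + 13.2 + 1.1 − 4.8 + 4.0) / 6 = 2.1667%
Mean R_m = (7.9 − 6.4 + 8.3 + 3.3 − 5.1 + 0.2) / 6 = 1.3667%
Σ(R_i − R̄_i)(R_m − R̄_m) = 248.3133  ⇒  Cov = 248.3133 / 5 = 49.6627
Σ(R_m − R̄_m)² = 197.9933  ⇒  Var(R_m) = 197.9933 / 5 = 39.5987
β = Cov / Var(R_m) = 49.6627 / 39.5987 = 1.2541
E(R) = R_f + β × MRP = 1.0% + 1.2541 × 4.4% = 6.52%

6.52%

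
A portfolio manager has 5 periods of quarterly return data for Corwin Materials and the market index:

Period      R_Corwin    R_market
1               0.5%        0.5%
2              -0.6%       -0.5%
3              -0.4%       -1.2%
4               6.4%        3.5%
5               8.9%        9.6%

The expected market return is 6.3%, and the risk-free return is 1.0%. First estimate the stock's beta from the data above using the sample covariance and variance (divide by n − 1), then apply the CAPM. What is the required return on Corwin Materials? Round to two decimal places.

6.00%

Mean R_i = (0.5 − 0.6 − 0.4 + 6.4 + 8.9) / 5 = 2.9600%
Mean R_m = (0.5 − 0.5 − 1.2 + 3.5 + 9.6) / 5 = 2.3800%
Σ(R_i − R̄_i)(R_m − R̄_m) = 73.6460  ⇒  Cov = 73.6460 / 4 = 18.4115
Σ(R_m − R̄_m)² = 78.0280  ⇒  Var(R_m) = 78.0280 / 4 = 19.5070
β = Cov / Var(R_m) = 18.4115 / 19.5070 = 0.9438
MRP = 6.3% − 1.0% = 5.30%
E(R) = R_f + β × MRP = 1.0% + 0.9438 × 5.3% = 6.00%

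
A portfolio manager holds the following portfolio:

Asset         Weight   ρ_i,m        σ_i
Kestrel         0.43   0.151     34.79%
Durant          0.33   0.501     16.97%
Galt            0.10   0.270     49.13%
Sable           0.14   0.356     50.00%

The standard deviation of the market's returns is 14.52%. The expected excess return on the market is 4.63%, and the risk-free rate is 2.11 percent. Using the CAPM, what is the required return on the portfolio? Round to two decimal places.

4.94%

β_Kestrel = 0.151 × 34.79% / 14.52% = 0.3618
β_Durant = 0.501 × 16.97% / 14.52% = 0.5855
β_Galt = 0.270 × 49.13% / 14.52% = 0.9136
β_Sable = 0.356 × 50.00% / 14.52% = 1.2259
β_P = Σ w_i β_i = 0.43×0.3618 + 0.33×0.5855 + 0.10×0.9136 + 0.14×1.2259 = 0.6118
E(R_P) = R_f + β_P × MRP = 2.11% + 0.6118 × 4.63% = 4.94%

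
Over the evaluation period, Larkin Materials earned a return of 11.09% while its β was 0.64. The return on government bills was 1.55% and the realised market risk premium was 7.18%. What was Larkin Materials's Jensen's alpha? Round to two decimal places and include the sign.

+4.94%

CAPM benchmark = R_f + β(R_m − R_f) = 1.55% + 0.64 × 7.18% = 6.1452%
α = actual − benchmark = 11.09% − 6.1452% = +4.94%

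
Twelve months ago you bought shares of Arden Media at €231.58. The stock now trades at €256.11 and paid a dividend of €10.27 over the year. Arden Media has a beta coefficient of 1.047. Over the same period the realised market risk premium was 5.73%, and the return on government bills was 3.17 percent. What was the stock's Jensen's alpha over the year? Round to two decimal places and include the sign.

Realised HPR = (P1 + D1 − P0) / P0 = (256.11 + 10.27 − 231.58) / 231.58 = 34.80 / 231.58 = 15.0272%
CAPM required = R_f + β·MRP = 3.17% + 1.047 × 5.73% = 9.16931%
α = realised − required = 15.0272% − 9.16931% = +5.86%

+5.86%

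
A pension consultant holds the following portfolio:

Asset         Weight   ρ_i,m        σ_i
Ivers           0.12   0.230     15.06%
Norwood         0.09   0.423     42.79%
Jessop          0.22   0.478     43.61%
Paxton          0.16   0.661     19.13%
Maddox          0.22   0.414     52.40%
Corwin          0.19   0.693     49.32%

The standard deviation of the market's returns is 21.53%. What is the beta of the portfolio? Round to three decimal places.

0.925

β_Ivers = 0.230 × 15.06% / 21.53% = 0.1609
β_Norwood = 0.423 × 42.79% / 21.53% = 0.8407
β_Jessop = 0.478 × 43.61% / 21.53% = 0.9682
β_Paxton = 0.661 × 19.13% / 21.53% = 0.5873
β_Maddox = 0.414 × 52.40% / 21.53% = 1.0076
β_Corwin = 0.693 × 49.32% / 21.53% = 1.5875
β_P = Σ w_i β_i = 0.12×0.1609 + 0.09×0.8407 + 0.22×0.9682 + 0.16×0.5873 + 0.22×1.0076 + 0.19×1.5875 = 0.9252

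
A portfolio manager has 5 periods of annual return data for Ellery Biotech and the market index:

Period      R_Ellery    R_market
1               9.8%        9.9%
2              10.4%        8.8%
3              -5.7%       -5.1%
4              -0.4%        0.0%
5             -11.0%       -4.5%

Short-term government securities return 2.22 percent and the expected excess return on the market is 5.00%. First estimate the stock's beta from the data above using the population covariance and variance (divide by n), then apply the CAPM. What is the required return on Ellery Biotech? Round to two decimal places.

Mean R_i = (9.8 + 10.4 − 5.7 − 0.4 − 11.0) / 5 = 0.6200%
Mean R_m = (9.9 + 8.8 − 5.1 + 0.0 − 4.5) / 5 = 1.8200%
Σ(R_i − R̄_i)(R_m − R̄_m) = 261.4680  ⇒  Cov = 261.4680 / 5 = 52.2936
Σ(R_m − R̄_m)² = 205.1480  ⇒  Var(R_m) = 205.1480 / 5 = 41.0296
β = Cov / Var(R_m) = 52.2936 / 41.0296 = 1.2745
E(R) = R_f + β × MRP = 2.22% + 1.2745 × 5.00% = 8.59%

8.59%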